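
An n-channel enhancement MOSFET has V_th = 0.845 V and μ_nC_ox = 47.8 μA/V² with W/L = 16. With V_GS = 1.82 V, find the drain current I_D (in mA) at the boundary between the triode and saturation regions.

I_D = 0.364 mA

At the boundary V_DS = V_ov = V_GS − V_th = 1.82 − 0.845 = 0.975 V.
k_n = μ_nC_ox · (W/L) = 0.7648 mA/V².
I_D = ½ k_n V_ov² = 0.5 × 0.7648 × 0.975² = 0.364 mA.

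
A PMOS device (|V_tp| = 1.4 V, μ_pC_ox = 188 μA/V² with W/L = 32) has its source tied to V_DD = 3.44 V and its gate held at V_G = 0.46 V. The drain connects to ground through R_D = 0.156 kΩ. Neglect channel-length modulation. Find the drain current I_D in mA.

V_SG = V_DD − V_G = 3.44 − 0.46 = 2.98 V, so V_ov = 2.98 − 1.4 = 1.58 V.
k_p = μ_pC_ox · (W/L) = 6.016 mA/V².
Assume saturation: I_D = ½ k_p V_ov² = 0.5 × 6.016 × 1.58² = 7.51 mA, giving V_SD = V_DD − I_D R_D = 3.44 − 7.51 × 0.156 = 2.27 V.
V_SD = 2.27 V ≥ V_ov = 1.58 V, confirming saturation.

I_D = 7.51 mA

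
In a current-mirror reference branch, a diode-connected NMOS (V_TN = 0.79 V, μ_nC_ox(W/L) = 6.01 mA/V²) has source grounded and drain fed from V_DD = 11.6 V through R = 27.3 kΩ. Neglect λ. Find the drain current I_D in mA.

With gate tied to drain, V_GS = V_DS ≥ V_GS − V_TN, so the device is in saturation.
KCL at the drain: ½ k_n (V_GS − V_TN)² = (V_DD − V_GS)/R.
Let x = V_GS − 0.79. Then 82 x² + x − 10.81 = 0, giving x = 0.357 V (positive root), so V_GS = 1.15 V.
I_D = (V_DD − V_GS)/R = (11.6 − 1.15) / 27.3 = 0.383 mA.

I_D = 0.383 mA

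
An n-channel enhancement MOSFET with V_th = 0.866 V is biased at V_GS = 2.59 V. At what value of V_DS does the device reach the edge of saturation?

The boundary between triode and saturation is V_DS = V_GS − V_th = V_ov.
V_ov = 2.59 − 0.866 = 1.72 V.

V_DS,sat = 1.72 V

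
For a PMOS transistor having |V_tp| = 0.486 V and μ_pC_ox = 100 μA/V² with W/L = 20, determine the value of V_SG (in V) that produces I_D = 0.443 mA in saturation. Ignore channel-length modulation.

V_SG = 1.15 V

k_p = μ_pC_ox · (W/L) = 2 mA/V².
In saturation I_D = ½ k_p (V_SG − |V_tp|)², so V_SG − |V_tp| = √(2 I_D / k_p) = √(2 × 0.443 / 2) = 0.666 V.
V_SG = 0.486 + 0.666 = 1.15 V.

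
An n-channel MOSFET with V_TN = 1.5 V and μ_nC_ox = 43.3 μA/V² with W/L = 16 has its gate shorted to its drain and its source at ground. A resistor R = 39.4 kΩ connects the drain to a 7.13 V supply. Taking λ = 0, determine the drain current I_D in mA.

I_D = 0.127 mA

With gate tied to drain, V_GS = V_DS ≥ V_GS − V_TN, so the device is in saturation.
k_n = μ_nC_ox · (W/L) = 0.6928 mA/V².
KCL at the drain: ½ k_n (V_GS − V_TN)² = (V_DD − V_GS)/R.
Let x = V_GS − 1.5. Then 13.6 x² + x − 5.63 = 0, giving x = 0.607 V (positive root), so V_GS = 2.11 V.
I_D = (V_DD − V_GS)/R = (7.13 − 2.11) / 39.4 = 0.127 mA.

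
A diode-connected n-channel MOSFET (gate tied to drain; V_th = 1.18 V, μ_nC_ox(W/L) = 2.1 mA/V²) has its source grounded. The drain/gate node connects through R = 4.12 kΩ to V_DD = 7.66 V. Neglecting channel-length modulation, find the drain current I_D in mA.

With gate tied to drain, V_GS = V_DS ≥ V_GS − V_th, so the device is in saturation.
KCL at the drain: ½ k_n (V_GS − V_th)² = (V_DD − V_GS)/R.
Let x = V_GS − 1.18. Then 4.33 x² + x − 6.48 = 0, giving x = 1.11 V (positive root), so V_GS = 2.29 V.
I_D = (V_DD − V_GS)/R = (7.66 − 2.29) / 4.12 = 1.3 mA.

I_D = 1.30 mA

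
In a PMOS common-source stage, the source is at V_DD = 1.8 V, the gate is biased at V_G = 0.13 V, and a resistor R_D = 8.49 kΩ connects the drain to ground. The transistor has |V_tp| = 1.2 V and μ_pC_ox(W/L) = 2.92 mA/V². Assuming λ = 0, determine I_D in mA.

V_SG = V_DD − V_G = 1.8 − 0.13 = 1.67 V, so V_ov = 1.67 − 1.2 = 0.47 V.
Assume saturation: I_D = ½ k_p V_ov² = 0.5 × 2.92 × 0.47² = 0.323 mA, giving V_SD = V_DD − I_D R_D = 1.8 − 0.323 × 8.49 = -0.938 V.
But -0.938 V < V_ov = 0.47 V, so the device is actually in triode.
In triode I_D = k_p[V_ov V_SD − ½ V_SD²] and I_D = (V_DD − V_SD)/R_D. Equating: 12.4 V_SD² − 12.65 V_SD + 1.8 = 0, giving V_SD = 0.171 V (the root below V_ov).
I_D = (1.8 − 0.171) / 8.49 = 0.192 mA.

I_D = 0.192 mA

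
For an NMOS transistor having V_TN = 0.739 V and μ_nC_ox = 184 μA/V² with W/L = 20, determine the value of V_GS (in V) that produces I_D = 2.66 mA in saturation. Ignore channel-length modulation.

k_n = μ_nC_ox · (W/L) = 3.68 mA/V².
In saturation I_D = ½ k_n (V_GS − V_TN)², so V_GS − V_TN = √(2 I_D / k_n) = √(2 × 2.66 / 3.68) = 1.2 V.
V_GS = 0.739 + 1.2 = 1.94 V.

V_GS = 1.94 V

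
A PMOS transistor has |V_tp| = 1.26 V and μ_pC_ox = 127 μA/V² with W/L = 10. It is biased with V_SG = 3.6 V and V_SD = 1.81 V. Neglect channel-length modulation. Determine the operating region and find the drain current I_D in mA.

Triode; I_D = 3.30 mA

k_p = μ_pC_ox · (W/L) = 1.27 mA/V².
V_ov = V_SG − |V_tp| = 3.6 − 1.26 = 2.34 V.
Since V_SD = 1.81 V < V_ov = 2.34 V, the device is in the triode region.
I_D = k_p [V_ov · V_SD − ½ V_SD²] = 1.27 × [2.34 × 1.81 − 0.5 × 1.81²] = 3.3 mA.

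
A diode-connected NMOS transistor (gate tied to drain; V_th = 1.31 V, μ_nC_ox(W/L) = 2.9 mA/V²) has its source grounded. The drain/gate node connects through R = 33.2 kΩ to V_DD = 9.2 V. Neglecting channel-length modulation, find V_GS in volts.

V_GS = 1.70 V

With gate tied to drain, V_GS = V_DS ≥ V_GS − V_th, so the device is in saturation.
KCL at the drain: ½ k_n (V_GS − V_th)² = (V_DD − V_GS)/R.
Let x = V_GS − 1.31. Then 48.1 x² + x − 7.89 = 0, giving x = 0.395 V (positive root), so V_GS = 1.7 V.
I_D = (V_DD − V_GS)/R = (9.2 − 1.7) / 33.2 = 0.226 mA.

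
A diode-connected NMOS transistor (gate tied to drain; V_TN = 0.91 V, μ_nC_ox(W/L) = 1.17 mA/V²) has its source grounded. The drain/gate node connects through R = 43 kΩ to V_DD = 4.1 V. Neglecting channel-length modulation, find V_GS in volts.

With gate tied to drain, V_GS = V_DS ≥ V_GS − V_TN, so the device is in saturation.
KCL at the drain: ½ k_n (V_GS − V_TN)² = (V_DD − V_GS)/R.
Let x = V_GS − 0.91. Then 25.2 x² + x − 3.19 = 0, giving x = 0.337 V (positive root), so V_GS = 1.25 V.
I_D = (V_DD − V_GS)/R = (4.1 − 1.25) / 43 = 0.0664 mA.

V_GS = 1.25 V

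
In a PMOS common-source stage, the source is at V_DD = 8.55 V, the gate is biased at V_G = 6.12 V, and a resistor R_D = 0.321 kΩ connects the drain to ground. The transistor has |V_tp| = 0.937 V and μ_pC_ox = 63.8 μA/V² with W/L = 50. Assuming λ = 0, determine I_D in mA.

I_D = 3.56 mA

V_SG = V_DD − V_G = 8.55 − 6.12 = 2.43 V, so V_ov = 2.43 − 0.937 = 1.49 V.
k_p = μ_pC_ox · (W/L) = 3.19 mA/V².
Assume saturation: I_D = ½ k_p V_ov² = 0.5 × 3.19 × 1.49² = 3.56 mA, giving V_SD = V_DD − I_D R_D = 8.55 − 3.56 × 0.321 = 7.41 V.
V_SD = 7.41 V ≥ V_ov = 1.49 V, confirming saturation.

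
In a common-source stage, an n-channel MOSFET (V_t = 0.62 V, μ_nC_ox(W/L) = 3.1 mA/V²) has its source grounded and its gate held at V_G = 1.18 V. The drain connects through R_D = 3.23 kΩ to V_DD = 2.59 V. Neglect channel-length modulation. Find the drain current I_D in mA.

V_GS = V_G = 1.18 V, so V_ov = 1.18 − 0.62 = 0.56 V.
Assume saturation: I_D = ½ k_n V_ov² = 0.5 × 3.1 × 0.56² = 0.486 mA, giving V_DS = V_DD − I_D R_D = 2.59 − 0.486 × 3.23 = 1.02 V.
V_DS = 1.02 V ≥ V_ov = 0.56 V, confirming saturation.

I_D = 0.486 mA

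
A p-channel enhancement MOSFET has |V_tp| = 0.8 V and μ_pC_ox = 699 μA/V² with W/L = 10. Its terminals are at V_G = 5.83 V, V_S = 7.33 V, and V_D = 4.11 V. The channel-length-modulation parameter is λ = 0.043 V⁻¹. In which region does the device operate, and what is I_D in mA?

Saturation; I_D = 1.95 mA

V_SG = V_S − V_G = 7.33 − 5.83 = 1.5 V; V_SD = V_S − V_D = 7.33 − 4.11 = 3.22 V.
k_p = μ_pC_ox · (W/L) = 6.99 mA/V².
V_ov = V_SG − |V_tp| = 1.5 − 0.8 = 0.7 V.
Since V_SD = 3.22 V ≥ V_ov = 0.7 V, the device is in saturation.
I_D = ½ k_p V_ov² (1 + λ V_SD) = 0.5 × 6.99 × 0.7² × (1 + 0.043 × 3.22) = 1.95 mA.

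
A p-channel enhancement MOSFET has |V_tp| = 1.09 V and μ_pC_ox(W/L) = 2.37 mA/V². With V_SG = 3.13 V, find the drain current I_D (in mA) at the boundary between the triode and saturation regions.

At the boundary V_SD = V_ov = V_SG − |V_tp| = 3.13 − 1.09 = 2.04 V.
I_D = ½ k_p V_ov² = 0.5 × 2.37 × 2.04² = 4.93 mA.

I_D = 4.93 mA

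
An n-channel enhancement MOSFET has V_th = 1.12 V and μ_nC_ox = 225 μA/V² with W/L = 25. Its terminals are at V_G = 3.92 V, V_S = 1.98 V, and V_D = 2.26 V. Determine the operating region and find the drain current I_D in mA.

V_GS = V_G − V_S = 3.92 − 1.98 = 1.94 V; V_DS = V_D − V_S = 2.26 − 1.98 = 0.28 V.
k_n = μ_nC_ox · (W/L) = 5.625 mA/V².
V_ov = V_GS − V_th = 1.94 − 1.12 = 0.82 V.
Since V_DS = 0.28 V < V_ov = 0.82 V, the device is in the triode region.
I_D = k_n [V_ov · V_DS − ½ V_DS²] = 5.625 × [0.82 × 0.28 − 0.5 × 0.28²] = 1.07 mA.

Triode; I_D = 1.07 mA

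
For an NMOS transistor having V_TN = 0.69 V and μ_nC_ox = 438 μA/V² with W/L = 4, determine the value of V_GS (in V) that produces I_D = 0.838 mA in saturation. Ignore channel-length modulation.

V_GS = 1.67 V

k_n = μ_nC_ox · (W/L) = 1.752 mA/V².
In saturation I_D = ½ k_n (V_GS − V_TN)², so V_GS − V_TN = √(2 I_D / k_n) = √(2 × 0.838 / 1.752) = 0.978 V.
V_GS = 0.69 + 0.978 = 1.67 V.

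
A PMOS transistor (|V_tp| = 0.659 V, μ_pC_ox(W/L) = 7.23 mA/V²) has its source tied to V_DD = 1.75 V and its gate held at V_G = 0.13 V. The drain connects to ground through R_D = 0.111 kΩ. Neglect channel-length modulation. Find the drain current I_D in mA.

I_D = 3.34 mA

V_SG = V_DD − V_G = 1.75 − 0.13 = 1.62 V, so V_ov = 1.62 − 0.659 = 0.961 V.
Assume saturation: I_D = ½ k_p V_ov² = 0.5 × 7.23 × 0.961² = 3.34 mA, giving V_SD = V_DD − I_D R_D = 1.75 − 3.34 × 0.111 = 1.38 V.
V_SD = 1.38 V ≥ V_ov = 0.961 V, confirming saturation.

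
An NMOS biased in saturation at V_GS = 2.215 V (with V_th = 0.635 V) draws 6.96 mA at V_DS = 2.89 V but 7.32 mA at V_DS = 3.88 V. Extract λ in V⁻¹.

With V_GS fixed, I_D ∝ (1 + λ V_DS) in saturation, so I_D2/I_D1 = (1 + λ V_DS2)/(1 + λ V_DS1).
7.32/6.96 = 1.052 = (1 + 3.88 λ)/(1 + 2.89 λ).
Solving: λ (I_D1 V_DS2 − I_D2 V_DS1) = I_D2 − I_D1, so λ = (7.32 − 6.96) / (6.96 × 3.88 − 7.32 × 2.89) = 0.36 / 5.85 = 0.0615 V⁻¹.

λ = 0.0615 V⁻¹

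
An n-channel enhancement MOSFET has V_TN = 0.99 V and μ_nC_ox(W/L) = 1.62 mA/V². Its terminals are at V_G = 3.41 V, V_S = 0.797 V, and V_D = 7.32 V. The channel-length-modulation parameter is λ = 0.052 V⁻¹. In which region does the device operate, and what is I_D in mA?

Saturation; I_D = 2.86 mA

V_GS = V_G − V_S = 3.41 − 0.797 = 2.61 V; V_DS = V_D − V_S = 7.32 − 0.797 = 6.52 V.
V_ov = V_GS − V_TN = 2.61 − 0.99 = 1.62 V.
Since V_DS = 6.52 V ≥ V_ov = 1.62 V, the device is in saturation.
I_D = ½ k_n V_ov² (1 + λ V_DS) = 0.5 × 1.62 × 1.62² × (1 + 0.052 × 6.52) = 2.86 mA.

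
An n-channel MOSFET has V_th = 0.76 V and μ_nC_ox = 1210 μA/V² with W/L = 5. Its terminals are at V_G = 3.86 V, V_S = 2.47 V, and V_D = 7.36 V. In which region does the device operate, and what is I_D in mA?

V_GS = V_G − V_S = 3.86 − 2.47 = 1.39 V; V_DS = V_D − V_S = 7.36 − 2.47 = 4.89 V.
k_n = μ_nC_ox · (W/L) = 6.05 mA/V².
V_ov = V_GS − V_th = 1.39 − 0.76 = 0.63 V.
Since V_DS = 4.89 V ≥ V_ov = 0.63 V, the device is in saturation.
I_D = ½ k_n V_ov² = 0.5 × 6.05 × 0.63² = 1.2 mA.

Saturation; I_D = 1.20 mA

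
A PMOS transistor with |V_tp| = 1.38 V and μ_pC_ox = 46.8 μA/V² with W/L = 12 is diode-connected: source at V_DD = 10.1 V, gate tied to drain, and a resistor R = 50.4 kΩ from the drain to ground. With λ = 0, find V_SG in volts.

With gate tied to drain, V_SG = V_SD ≥ V_SG − |V_tp|, so the device is in saturation.
k_p = μ_pC_ox · (W/L) = 0.5616 mA/V².
KCL at the drain: ½ k_p (V_SG − |V_tp|)² = (V_DD − V_SG)/R.
Let x = V_SG − 1.38. Then 14.2 x² + x − 8.72 = 0, giving x = 0.75 V (positive root), so V_SG = 2.13 V.
I_D = (V_DD − V_SG)/R = (10.1 − 2.13) / 50.4 = 0.158 mA.

V_SG = 2.13 V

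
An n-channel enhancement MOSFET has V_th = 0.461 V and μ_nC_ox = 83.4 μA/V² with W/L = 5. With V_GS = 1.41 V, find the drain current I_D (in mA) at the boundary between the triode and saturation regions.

I_D = 0.188 mA

At the boundary V_DS = V_ov = V_GS − V_th = 1.41 − 0.461 = 0.949 V.
k_n = μ_nC_ox · (W/L) = 0.417 mA/V².
I_D = ½ k_n V_ov² = 0.5 × 0.417 × 0.949² = 0.188 mA.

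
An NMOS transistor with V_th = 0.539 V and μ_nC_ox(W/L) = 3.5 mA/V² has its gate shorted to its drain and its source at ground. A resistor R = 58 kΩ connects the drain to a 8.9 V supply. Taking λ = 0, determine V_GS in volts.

With gate tied to drain, V_GS = V_DS ≥ V_GS − V_th, so the device is in saturation.
KCL at the drain: ½ k_n (V_GS − V_th)² = (V_DD − V_GS)/R.
Let x = V_GS − 0.539. Then 102 x² + x − 8.361 = 0, giving x = 0.282 V (positive root), so V_GS = 0.821 V.
I_D = (V_DD − V_GS)/R = (8.9 − 0.821) / 58 = 0.139 mA.

V_GS = 0.821 V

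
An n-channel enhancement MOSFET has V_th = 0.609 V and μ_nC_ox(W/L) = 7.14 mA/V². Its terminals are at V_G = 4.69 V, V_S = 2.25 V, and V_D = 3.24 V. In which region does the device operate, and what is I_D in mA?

Triode; I_D = 9.44 mA

V_GS = V_G − V_S = 4.69 − 2.25 = 2.44 V; V_DS = V_D − V_S = 3.24 − 2.25 = 0.99 V.
V_ov = V_GS − V_th = 2.44 − 0.609 = 1.83 V.
Since V_DS = 0.99 V < V_ov = 1.83 V, the device is in the triode region.
I_D = k_n [V_ov · V_DS − ½ V_DS²] = 7.14 × [1.83 × 0.99 − 0.5 × 0.99²] = 9.44 mA.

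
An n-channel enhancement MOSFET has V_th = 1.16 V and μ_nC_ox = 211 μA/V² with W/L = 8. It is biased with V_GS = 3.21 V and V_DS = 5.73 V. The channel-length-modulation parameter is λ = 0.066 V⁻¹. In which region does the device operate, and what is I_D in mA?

k_n = μ_nC_ox · (W/L) = 1.688 mA/V².
V_ov = V_GS − V_th = 3.21 − 1.16 = 2.05 V.
Since V_DS = 5.73 V ≥ V_ov = 2.05 V, the device is in saturation.
I_D = ½ k_n V_ov² (1 + λ V_DS) = 0.5 × 1.688 × 2.05² × (1 + 0.066 × 5.73) = 4.89 mA.

Saturation; I_D = 4.89 mA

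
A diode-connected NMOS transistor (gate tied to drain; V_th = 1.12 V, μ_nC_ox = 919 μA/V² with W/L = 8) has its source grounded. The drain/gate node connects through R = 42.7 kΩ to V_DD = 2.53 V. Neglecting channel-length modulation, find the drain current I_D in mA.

With gate tied to drain, V_GS = V_DS ≥ V_GS − V_th, so the device is in saturation.
k_n = μ_nC_ox · (W/L) = 7.352 mA/V².
KCL at the drain: ½ k_n (V_GS − V_th)² = (V_DD − V_GS)/R.
Let x = V_GS − 1.12. Then 157 x² + x − 1.41 = 0, giving x = 0.0916 V (positive root), so V_GS = 1.21 V.
I_D = (V_DD − V_GS)/R = (2.53 − 1.21) / 42.7 = 0.0309 mA.

I_D = 0.0309 mA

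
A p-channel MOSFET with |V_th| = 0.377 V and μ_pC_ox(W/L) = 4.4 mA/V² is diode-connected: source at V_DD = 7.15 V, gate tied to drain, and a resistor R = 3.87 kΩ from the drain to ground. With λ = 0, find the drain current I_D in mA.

I_D = 1.53 mA

With gate tied to drain, V_SG = V_SD ≥ V_SG − |V_th|, so the device is in saturation.
KCL at the drain: ½ k_p (V_SG − |V_th|)² = (V_DD − V_SG)/R.
Let x = V_SG − 0.377. Then 8.51 x² + x − 6.773 = 0, giving x = 0.835 V (positive root), so V_SG = 1.21 V.
I_D = (V_DD − V_SG)/R = (7.15 − 1.21) / 3.87 = 1.53 mA.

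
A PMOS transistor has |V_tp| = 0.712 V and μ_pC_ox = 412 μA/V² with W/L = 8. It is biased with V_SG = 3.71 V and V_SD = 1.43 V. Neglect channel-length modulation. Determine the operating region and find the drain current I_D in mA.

k_p = μ_pC_ox · (W/L) = 3.296 mA/V².
V_ov = V_SG − |V_tp| = 3.71 − 0.712 = 3 V.
Since V_SD = 1.43 V < V_ov = 3 V, the device is in the triode region.
I_D = k_p [V_ov · V_SD − ½ V_SD²] = 3.296 × [3 × 1.43 − 0.5 × 1.43²] = 10.8 mA.

Triode; I_D = 10.8 mA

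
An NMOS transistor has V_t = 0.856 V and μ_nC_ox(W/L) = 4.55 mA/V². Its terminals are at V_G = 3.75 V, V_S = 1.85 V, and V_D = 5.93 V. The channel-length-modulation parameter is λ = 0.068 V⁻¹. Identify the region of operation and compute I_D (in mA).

V_GS = V_G − V_S = 3.75 − 1.85 = 1.9 V; V_DS = V_D − V_S = 5.93 − 1.85 = 4.08 V.
V_ov = V_GS − V_t = 1.9 − 0.856 = 1.04 V.
Since V_DS = 4.08 V ≥ V_ov = 1.04 V, the device is in saturation.
I_D = ½ k_n V_ov² (1 + λ V_DS) = 0.5 × 4.55 × 1.04² × (1 + 0.068 × 4.08) = 3.17 mA.

Saturation; I_D = 3.17 mA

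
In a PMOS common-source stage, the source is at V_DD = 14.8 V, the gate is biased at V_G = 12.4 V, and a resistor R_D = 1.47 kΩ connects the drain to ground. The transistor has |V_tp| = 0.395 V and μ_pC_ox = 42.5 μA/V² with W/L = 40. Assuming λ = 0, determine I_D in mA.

V_SG = V_DD − V_G = 14.8 − 12.4 = 2.4 V, so V_ov = 2.4 − 0.395 = 2.01 V.
k_p = μ_pC_ox · (W/L) = 1.7 mA/V².
Assume saturation: I_D = ½ k_p V_ov² = 0.5 × 1.7 × 2.01² = 3.42 mA, giving V_SD = V_DD − I_D R_D = 14.8 − 3.42 × 1.47 = 9.78 V.
V_SD = 9.78 V ≥ V_ov = 2.01 V, confirming saturation.

I_D = 3.42 mA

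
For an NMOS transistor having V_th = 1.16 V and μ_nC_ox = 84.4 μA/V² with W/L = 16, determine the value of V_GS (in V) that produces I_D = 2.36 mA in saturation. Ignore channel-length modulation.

V_GS = 3.03 V

k_n = μ_nC_ox · (W/L) = 1.35 mA/V².
In saturation I_D = ½ k_n (V_GS − V_th)², so V_GS − V_th = √(2 I_D / k_n) = √(2 × 2.36 / 1.35) = 1.87 V.
V_GS = 1.16 + 1.87 = 3.03 V.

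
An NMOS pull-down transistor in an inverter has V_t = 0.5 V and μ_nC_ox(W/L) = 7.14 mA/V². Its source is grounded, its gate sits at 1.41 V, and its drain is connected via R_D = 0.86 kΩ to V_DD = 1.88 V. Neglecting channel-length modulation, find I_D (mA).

I_D = 1.79 mA

V_GS = V_G = 1.41 V, so V_ov = 1.41 − 0.5 = 0.91 V.
Assume saturation: I_D = ½ k_n V_ov² = 0.5 × 7.14 × 0.91² = 2.96 mA, giving V_DS = V_DD − I_D R_D = 1.88 − 2.96 × 0.86 = -0.662 V.
But -0.662 V < V_ov = 0.91 V, so the device is actually in triode.
In triode I_D = k_n[V_ov V_DS − ½ V_DS²] and I_D = (V_DD − V_DS)/R_D. Equating: 3.07 V_DS² − 6.588 V_DS + 1.88 = 0, giving V_DS = 0.339 V (the root below V_ov).
I_D = (1.88 − 0.339) / 0.86 = 1.79 mA.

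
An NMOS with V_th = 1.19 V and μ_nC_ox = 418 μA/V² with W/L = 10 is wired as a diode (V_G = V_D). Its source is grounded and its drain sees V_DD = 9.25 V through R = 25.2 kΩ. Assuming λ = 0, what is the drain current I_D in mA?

With gate tied to drain, V_GS = V_DS ≥ V_GS − V_th, so the device is in saturation.
k_n = μ_nC_ox · (W/L) = 4.18 mA/V².
KCL at the drain: ½ k_n (V_GS − V_th)² = (V_DD − V_GS)/R.
Let x = V_GS − 1.19. Then 52.7 x² + x − 8.06 = 0, giving x = 0.382 V (positive root), so V_GS = 1.57 V.
I_D = (V_DD − V_GS)/R = (9.25 − 1.57) / 25.2 = 0.305 mA.

I_D = 0.305 mA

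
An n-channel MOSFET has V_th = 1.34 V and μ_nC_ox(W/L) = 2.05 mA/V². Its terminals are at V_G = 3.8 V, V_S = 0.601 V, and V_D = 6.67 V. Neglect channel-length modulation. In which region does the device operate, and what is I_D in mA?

V_GS = V_G − V_S = 3.8 − 0.601 = 3.2 V; V_DS = V_D − V_S = 6.67 − 0.601 = 6.07 V.
V_ov = V_GS − V_th = 3.2 − 1.34 = 1.86 V.
Since V_DS = 6.07 V ≥ V_ov = 1.86 V, the device is in saturation.
I_D = ½ k_n V_ov² = 0.5 × 2.05 × 1.86² = 3.54 mA.

Saturation; I_D = 3.54 mA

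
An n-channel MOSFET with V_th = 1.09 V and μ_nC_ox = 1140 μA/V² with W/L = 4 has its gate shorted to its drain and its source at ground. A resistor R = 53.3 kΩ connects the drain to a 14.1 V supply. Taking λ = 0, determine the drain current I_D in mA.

I_D = 0.238 mA

With gate tied to drain, V_GS = V_DS ≥ V_GS − V_th, so the device is in saturation.
k_n = μ_nC_ox · (W/L) = 4.56 mA/V².
KCL at the drain: ½ k_n (V_GS − V_th)² = (V_DD − V_GS)/R.
Let x = V_GS − 1.09. Then 122 x² + x − 13.01 = 0, giving x = 0.323 V (positive root), so V_GS = 1.41 V.
I_D = (V_DD − V_GS)/R = (14.1 − 1.41) / 53.3 = 0.238 mA.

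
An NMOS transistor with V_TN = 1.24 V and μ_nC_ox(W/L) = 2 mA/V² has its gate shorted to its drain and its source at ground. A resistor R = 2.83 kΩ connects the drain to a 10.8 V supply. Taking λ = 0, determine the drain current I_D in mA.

I_D = 2.79 mA

With gate tied to drain, V_GS = V_DS ≥ V_GS − V_TN, so the device is in saturation.
KCL at the drain: ½ k_n (V_GS − V_TN)² = (V_DD − V_GS)/R.
Let x = V_GS − 1.24. Then 2.83 x² + x − 9.56 = 0, giving x = 1.67 V (positive root), so V_GS = 2.91 V.
I_D = (V_DD − V_GS)/R = (10.8 − 2.91) / 2.83 = 2.79 mA.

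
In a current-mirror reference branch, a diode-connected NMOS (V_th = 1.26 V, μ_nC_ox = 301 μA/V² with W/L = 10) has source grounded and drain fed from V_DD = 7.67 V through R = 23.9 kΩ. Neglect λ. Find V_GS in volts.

With gate tied to drain, V_GS = V_DS ≥ V_GS − V_th, so the device is in saturation.
k_n = μ_nC_ox · (W/L) = 3.01 mA/V².
KCL at the drain: ½ k_n (V_GS − V_th)² = (V_DD − V_GS)/R.
Let x = V_GS − 1.26. Then 36 x² + x − 6.41 = 0, giving x = 0.408 V (positive root), so V_GS = 1.67 V.
I_D = (V_DD − V_GS)/R = (7.67 − 1.67) / 23.9 = 0.251 mA.

V_GS = 1.67 V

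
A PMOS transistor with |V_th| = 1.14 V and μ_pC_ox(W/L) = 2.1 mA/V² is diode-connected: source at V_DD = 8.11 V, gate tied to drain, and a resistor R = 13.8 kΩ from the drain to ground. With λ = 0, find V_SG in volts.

With gate tied to drain, V_SG = V_SD ≥ V_SG − |V_th|, so the device is in saturation.
KCL at the drain: ½ k_p (V_SG − |V_th|)² = (V_DD − V_SG)/R.
Let x = V_SG − 1.14. Then 14.5 x² + x − 6.97 = 0, giving x = 0.66 V (positive root), so V_SG = 1.8 V.
I_D = (V_DD − V_SG)/R = (8.11 − 1.8) / 13.8 = 0.457 mA.

V_SG = 1.80 V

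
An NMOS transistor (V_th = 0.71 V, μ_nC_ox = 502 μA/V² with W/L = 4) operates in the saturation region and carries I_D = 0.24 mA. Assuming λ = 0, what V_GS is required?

V_GS = 1.20 V

k_n = μ_nC_ox · (W/L) = 2.008 mA/V².
In saturation I_D = ½ k_n (V_GS − V_th)², so V_GS − V_th = √(2 I_D / k_n) = √(2 × 0.24 / 2.008) = 0.489 V.
V_GS = 0.71 + 0.489 = 1.2 V.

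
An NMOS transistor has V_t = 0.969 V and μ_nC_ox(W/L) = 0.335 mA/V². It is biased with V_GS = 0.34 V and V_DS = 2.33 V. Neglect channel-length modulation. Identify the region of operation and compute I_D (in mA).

V_GS = 0.34 V < V_t = 0.969 V, so the transistor is in cutoff.

Cutoff; I_D = 0 mA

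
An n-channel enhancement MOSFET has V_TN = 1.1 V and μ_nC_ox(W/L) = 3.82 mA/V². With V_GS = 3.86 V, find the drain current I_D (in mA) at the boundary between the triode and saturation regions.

At the boundary V_DS = V_ov = V_GS − V_TN = 3.86 − 1.1 = 2.76 V.
I_D = ½ k_n V_ov² = 0.5 × 3.82 × 2.76² = 14.5 mA.

I_D = 14.5 mA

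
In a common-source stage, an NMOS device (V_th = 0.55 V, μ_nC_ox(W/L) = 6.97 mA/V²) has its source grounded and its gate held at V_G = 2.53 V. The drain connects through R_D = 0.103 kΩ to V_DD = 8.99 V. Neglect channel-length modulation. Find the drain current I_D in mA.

V_GS = V_G = 2.53 V, so V_ov = 2.53 − 0.55 = 1.98 V.
Assume saturation: I_D = ½ k_n V_ov² = 0.5 × 6.97 × 1.98² = 13.7 mA, giving V_DS = V_DD − I_D R_D = 8.99 − 13.7 × 0.103 = 7.58 V.
V_DS = 7.58 V ≥ V_ov = 1.98 V, confirming saturation.

I_D = 13.7 mA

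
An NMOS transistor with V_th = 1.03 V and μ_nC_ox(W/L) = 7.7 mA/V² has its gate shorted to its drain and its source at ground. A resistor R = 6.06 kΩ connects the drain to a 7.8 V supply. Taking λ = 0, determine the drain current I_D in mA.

With gate tied to drain, V_GS = V_DS ≥ V_GS − V_th, so the device is in saturation.
KCL at the drain: ½ k_n (V_GS − V_th)² = (V_DD − V_GS)/R.
Let x = V_GS − 1.03. Then 23.3 x² + x − 6.77 = 0, giving x = 0.518 V (positive root), so V_GS = 1.55 V.
I_D = (V_DD − V_GS)/R = (7.8 − 1.55) / 6.06 = 1.03 mA.

I_D = 1.03 mA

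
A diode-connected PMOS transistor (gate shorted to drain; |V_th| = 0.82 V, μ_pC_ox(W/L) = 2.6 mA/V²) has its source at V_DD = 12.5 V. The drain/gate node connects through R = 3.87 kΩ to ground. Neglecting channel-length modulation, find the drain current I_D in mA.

I_D = 2.65 mA

With gate tied to drain, V_SG = V_SD ≥ V_SG − |V_th|, so the device is in saturation.
KCL at the drain: ½ k_p (V_SG − |V_th|)² = (V_DD − V_SG)/R.
Let x = V_SG − 0.82. Then 5.03 x² + x − 11.68 = 0, giving x = 1.43 V (positive root), so V_SG = 2.25 V.
I_D = (V_DD − V_SG)/R = (12.5 − 2.25) / 3.87 = 2.65 mA.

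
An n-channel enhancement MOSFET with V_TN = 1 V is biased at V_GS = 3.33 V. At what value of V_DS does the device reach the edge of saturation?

The boundary between triode and saturation is V_DS = V_GS − V_TN = V_ov.
V_ov = 3.33 − 1 = 2.33 V.

V_DS,sat = 2.33 V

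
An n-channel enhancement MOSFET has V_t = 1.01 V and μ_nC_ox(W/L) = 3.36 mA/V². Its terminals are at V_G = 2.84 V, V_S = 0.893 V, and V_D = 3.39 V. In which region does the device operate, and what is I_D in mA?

V_GS = V_G − V_S = 2.84 − 0.893 = 1.95 V; V_DS = V_D − V_S = 3.39 − 0.893 = 2.5 V.
V_ov = V_GS − V_t = 1.95 − 1.01 = 0.937 V.
Since V_DS = 2.5 V ≥ V_ov = 0.937 V, the device is in saturation.
I_D = ½ k_n V_ov² = 0.5 × 3.36 × 0.937² = 1.47 mA.

Saturation; I_D = 1.47 mA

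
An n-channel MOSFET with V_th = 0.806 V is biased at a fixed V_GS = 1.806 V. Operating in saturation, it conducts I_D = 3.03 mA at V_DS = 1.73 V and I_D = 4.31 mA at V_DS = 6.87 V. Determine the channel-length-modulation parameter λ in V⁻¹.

With V_GS fixed, I_D ∝ (1 + λ V_DS) in saturation, so I_D2/I_D1 = (1 + λ V_DS2)/(1 + λ V_DS1).
4.31/3.03 = 1.422 = (1 + 6.87 λ)/(1 + 1.73 λ).
Solving: λ (I_D1 V_DS2 − I_D2 V_DS1) = I_D2 − I_D1, so λ = (4.31 − 3.03) / (3.03 × 6.87 − 4.31 × 1.73) = 1.28 / 13.4 = 0.0958 V⁻¹.

λ = 0.0958 V⁻¹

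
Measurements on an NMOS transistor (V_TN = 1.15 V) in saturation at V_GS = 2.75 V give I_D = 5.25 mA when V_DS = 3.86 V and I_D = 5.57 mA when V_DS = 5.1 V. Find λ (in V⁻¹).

With V_GS fixed, I_D ∝ (1 + λ V_DS) in saturation, so I_D2/I_D1 = (1 + λ V_DS2)/(1 + λ V_DS1).
5.57/5.25 = 1.061 = (1 + 5.1 λ)/(1 + 3.86 λ).
Solving: λ (I_D1 V_DS2 − I_D2 V_DS1) = I_D2 − I_D1, so λ = (5.57 − 5.25) / (5.25 × 5.1 − 5.57 × 3.86) = 0.32 / 5.27 = 0.0607 V⁻¹.

λ = 0.0607 V⁻¹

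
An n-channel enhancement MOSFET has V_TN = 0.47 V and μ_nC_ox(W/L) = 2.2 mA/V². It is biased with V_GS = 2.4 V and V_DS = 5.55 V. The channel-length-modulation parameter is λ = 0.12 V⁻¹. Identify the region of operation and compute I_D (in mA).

V_ov = V_GS − V_TN = 2.4 − 0.47 = 1.93 V.
Since V_DS = 5.55 V ≥ V_ov = 1.93 V, the device is in saturation.
I_D = ½ k_n V_ov² (1 + λ V_DS) = 0.5 × 2.2 × 1.93² × (1 + 0.12 × 5.55) = 6.83 mA.

Saturation; I_D = 6.83 mA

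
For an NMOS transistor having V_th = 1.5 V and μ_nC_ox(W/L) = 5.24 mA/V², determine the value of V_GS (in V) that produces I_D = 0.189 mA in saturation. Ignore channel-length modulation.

V_GS = 1.77 V

In saturation I_D = ½ k_n (V_GS − V_th)², so V_GS − V_th = √(2 I_D / k_n) = √(2 × 0.189 / 5.24) = 0.269 V.
V_GS = 1.5 + 0.269 = 1.77 V.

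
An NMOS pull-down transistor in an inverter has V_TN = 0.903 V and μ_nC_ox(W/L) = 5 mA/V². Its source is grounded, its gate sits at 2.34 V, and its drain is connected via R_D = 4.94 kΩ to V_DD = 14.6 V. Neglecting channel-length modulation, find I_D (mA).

I_D = 2.86 mA

V_GS = V_G = 2.34 V, so V_ov = 2.34 − 0.903 = 1.44 V.
Assume saturation: I_D = ½ k_n V_ov² = 0.5 × 5 × 1.44² = 5.16 mA, giving V_DS = V_DD − I_D R_D = 14.6 − 5.16 × 4.94 = -10.9 V.
But -10.9 V < V_ov = 1.44 V, so the device is actually in triode.
In triode I_D = k_n[V_ov V_DS − ½ V_DS²] and I_D = (V_DD − V_DS)/R_D. Equating: 12.4 V_DS² − 36.49 V_DS + 14.6 = 0, giving V_DS = 0.477 V (the root below V_ov).
I_D = (14.6 − 0.477) / 4.94 = 2.86 mA.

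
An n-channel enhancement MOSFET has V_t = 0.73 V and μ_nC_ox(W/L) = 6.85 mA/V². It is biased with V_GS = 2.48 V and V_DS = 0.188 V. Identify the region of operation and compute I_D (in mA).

V_ov = V_GS − V_t = 2.48 − 0.73 = 1.75 V.
Since V_DS = 0.188 V < V_ov = 1.75 V, the device is in the triode region.
I_D = k_n [V_ov · V_DS − ½ V_DS²] = 6.85 × [1.75 × 0.188 − 0.5 × 0.188²] = 2.13 mA.

Triode; I_D = 2.13 mA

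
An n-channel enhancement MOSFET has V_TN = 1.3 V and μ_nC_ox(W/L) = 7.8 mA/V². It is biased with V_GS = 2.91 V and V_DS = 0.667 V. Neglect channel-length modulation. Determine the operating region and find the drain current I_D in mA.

Triode; I_D = 6.64 mA

V_ov = V_GS − V_TN = 2.91 − 1.3 = 1.61 V.
Since V_DS = 0.667 V < V_ov = 1.61 V, the device is in the triode region.
I_D = k_n [V_ov · V_DS − ½ V_DS²] = 7.8 × [1.61 × 0.667 − 0.5 × 0.667²] = 6.64 mA.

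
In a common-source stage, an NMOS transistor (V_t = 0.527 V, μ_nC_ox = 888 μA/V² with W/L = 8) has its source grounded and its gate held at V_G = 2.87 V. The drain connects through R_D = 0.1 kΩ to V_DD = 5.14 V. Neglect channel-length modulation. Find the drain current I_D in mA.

I_D = 19.5 mA

V_GS = V_G = 2.87 V, so V_ov = 2.87 − 0.527 = 2.34 V.
k_n = μ_nC_ox · (W/L) = 7.104 mA/V².
Assume saturation: I_D = ½ k_n V_ov² = 0.5 × 7.104 × 2.34² = 19.5 mA, giving V_DS = V_DD − I_D R_D = 5.14 − 19.5 × 0.1 = 3.19 V.
V_DS = 3.19 V ≥ V_ov = 2.34 V, confirming saturation.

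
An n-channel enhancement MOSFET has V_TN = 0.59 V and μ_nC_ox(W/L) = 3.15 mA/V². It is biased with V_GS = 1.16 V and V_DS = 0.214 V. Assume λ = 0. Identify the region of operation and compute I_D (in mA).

V_ov = V_GS − V_TN = 1.16 − 0.59 = 0.57 V.
Since V_DS = 0.214 V < V_ov = 0.57 V, the device is in the triode region.
I_D = k_n [V_ov · V_DS − ½ V_DS²] = 3.15 × [0.57 × 0.214 − 0.5 × 0.214²] = 0.312 mA.

Triode; I_D = 0.312 mA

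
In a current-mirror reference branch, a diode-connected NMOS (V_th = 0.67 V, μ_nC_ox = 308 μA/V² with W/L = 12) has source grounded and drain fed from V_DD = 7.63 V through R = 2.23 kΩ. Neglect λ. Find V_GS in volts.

V_GS = 1.85 V

With gate tied to drain, V_GS = V_DS ≥ V_GS − V_th, so the device is in saturation.
k_n = μ_nC_ox · (W/L) = 3.696 mA/V².
KCL at the drain: ½ k_n (V_GS − V_th)² = (V_DD − V_GS)/R.
Let x = V_GS − 0.67. Then 4.12 x² + x − 6.96 = 0, giving x = 1.18 V (positive root), so V_GS = 1.85 V.
I_D = (V_DD − V_GS)/R = (7.63 − 1.85) / 2.23 = 2.59 mA.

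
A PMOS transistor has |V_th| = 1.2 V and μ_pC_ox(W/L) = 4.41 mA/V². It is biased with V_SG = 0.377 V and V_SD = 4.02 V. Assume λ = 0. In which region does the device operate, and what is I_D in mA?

Cutoff; I_D = 0 mA

V_SG = 0.377 V < |V_th| = 1.2 V, so the transistor is in cutoff.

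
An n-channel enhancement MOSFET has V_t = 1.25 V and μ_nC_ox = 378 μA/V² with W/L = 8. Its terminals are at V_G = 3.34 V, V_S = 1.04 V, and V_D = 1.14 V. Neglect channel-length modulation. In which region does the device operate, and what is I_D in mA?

V_GS = V_G − V_S = 3.34 − 1.04 = 2.3 V; V_DS = V_D − V_S = 1.14 − 1.04 = 0.1 V.
k_n = μ_nC_ox · (W/L) = 3.024 mA/V².
V_ov = V_GS − V_t = 2.3 − 1.25 = 1.05 V.
Since V_DS = 0.1 V < V_ov = 1.05 V, the device is in the triode region.
I_D = k_n [V_ov · V_DS − ½ V_DS²] = 3.024 × [1.05 × 0.1 − 0.5 × 0.1²] = 0.302 mA.

Triode; I_D = 0.302 mA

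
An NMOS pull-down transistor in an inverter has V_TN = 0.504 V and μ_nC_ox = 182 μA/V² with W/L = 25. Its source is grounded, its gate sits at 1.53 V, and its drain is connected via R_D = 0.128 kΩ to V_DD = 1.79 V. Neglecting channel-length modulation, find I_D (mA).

V_GS = V_G = 1.53 V, so V_ov = 1.53 − 0.504 = 1.03 V.
k_n = μ_nC_ox · (W/L) = 4.55 mA/V².
Assume saturation: I_D = ½ k_n V_ov² = 0.5 × 4.55 × 1.03² = 2.39 mA, giving V_DS = V_DD − I_D R_D = 1.79 − 2.39 × 0.128 = 1.48 V.
V_DS = 1.48 V ≥ V_ov = 1.03 V, confirming saturation.

I_D = 2.39 mA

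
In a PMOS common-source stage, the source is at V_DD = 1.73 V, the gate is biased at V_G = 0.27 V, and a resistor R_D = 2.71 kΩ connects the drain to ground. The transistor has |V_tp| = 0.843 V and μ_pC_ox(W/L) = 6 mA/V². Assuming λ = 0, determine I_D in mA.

I_D = 0.572 mA

V_SG = V_DD − V_G = 1.73 − 0.27 = 1.46 V, so V_ov = 1.46 − 0.843 = 0.617 V.
Assume saturation: I_D = ½ k_p V_ov² = 0.5 × 6 × 0.617² = 1.14 mA, giving V_SD = V_DD − I_D R_D = 1.73 − 1.14 × 2.71 = -1.37 V.
But -1.37 V < V_ov = 0.617 V, so the device is actually in triode.
In triode I_D = k_p[V_ov V_SD − ½ V_SD²] and I_D = (V_DD − V_SD)/R_D. Equating: 8.13 V_SD² − 11.03 V_SD + 1.73 = 0, giving V_SD = 0.181 V (the root below V_ov).
I_D = (1.73 − 0.181) / 2.71 = 0.572 mA.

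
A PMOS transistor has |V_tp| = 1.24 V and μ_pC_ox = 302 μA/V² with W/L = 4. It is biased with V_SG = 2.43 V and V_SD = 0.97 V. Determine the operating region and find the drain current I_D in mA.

k_p = μ_pC_ox · (W/L) = 1.208 mA/V².
V_ov = V_SG − |V_tp| = 2.43 − 1.24 = 1.19 V.
Since V_SD = 0.97 V < V_ov = 1.19 V, the device is in the triode region.
I_D = k_p [V_ov · V_SD − ½ V_SD²] = 1.208 × [1.19 × 0.97 − 0.5 × 0.97²] = 0.826 mA.

Triode; I_D = 0.826 mA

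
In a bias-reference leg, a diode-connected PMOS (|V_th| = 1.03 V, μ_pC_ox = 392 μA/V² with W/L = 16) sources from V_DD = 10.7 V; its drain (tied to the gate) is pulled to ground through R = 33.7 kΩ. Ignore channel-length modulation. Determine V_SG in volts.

With gate tied to drain, V_SG = V_SD ≥ V_SG − |V_th|, so the device is in saturation.
k_p = μ_pC_ox · (W/L) = 6.272 mA/V².
KCL at the drain: ½ k_p (V_SG − |V_th|)² = (V_DD − V_SG)/R.
Let x = V_SG − 1.03. Then 106 x² + x − 9.67 = 0, giving x = 0.298 V (positive root), so V_SG = 1.33 V.
I_D = (V_DD − V_SG)/R = (10.7 − 1.33) / 33.7 = 0.278 mA.

V_SG = 1.33 V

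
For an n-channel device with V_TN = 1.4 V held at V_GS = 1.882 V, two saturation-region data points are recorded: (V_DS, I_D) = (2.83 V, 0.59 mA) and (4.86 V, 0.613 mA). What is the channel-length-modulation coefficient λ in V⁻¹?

λ = 0.0203 V⁻¹

With V_GS fixed, I_D ∝ (1 + λ V_DS) in saturation, so I_D2/I_D1 = (1 + λ V_DS2)/(1 + λ V_DS1).
0.613/0.59 = 1.039 = (1 + 4.86 λ)/(1 + 2.83 λ).
Solving: λ (I_D1 V_DS2 − I_D2 V_DS1) = I_D2 − I_D1, so λ = (0.613 − 0.59) / (0.59 × 4.86 − 0.613 × 2.83) = 0.023 / 1.13 = 0.0203 V⁻¹.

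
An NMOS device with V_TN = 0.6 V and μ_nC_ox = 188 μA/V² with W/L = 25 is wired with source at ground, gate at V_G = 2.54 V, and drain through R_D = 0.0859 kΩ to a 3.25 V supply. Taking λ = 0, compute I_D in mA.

V_GS = V_G = 2.54 V, so V_ov = 2.54 − 0.6 = 1.94 V.
k_n = μ_nC_ox · (W/L) = 4.7 mA/V².
Assume saturation: I_D = ½ k_n V_ov² = 0.5 × 4.7 × 1.94² = 8.84 mA, giving V_DS = V_DD − I_D R_D = 3.25 − 8.84 × 0.0859 = 2.49 V.
V_DS = 2.49 V ≥ V_ov = 1.94 V, confirming saturation.

I_D = 8.84 mA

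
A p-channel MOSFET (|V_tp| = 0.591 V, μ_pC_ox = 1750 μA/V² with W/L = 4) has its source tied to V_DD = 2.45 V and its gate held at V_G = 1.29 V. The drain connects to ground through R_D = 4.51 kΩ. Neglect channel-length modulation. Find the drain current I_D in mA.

V_SG = V_DD − V_G = 2.45 − 1.29 = 1.16 V, so V_ov = 1.16 − 0.591 = 0.569 V.
k_p = μ_pC_ox · (W/L) = 7 mA/V².
Assume saturation: I_D = ½ k_p V_ov² = 0.5 × 7 × 0.569² = 1.13 mA, giving V_SD = V_DD − I_D R_D = 2.45 − 1.13 × 4.51 = -2.66 V.
But -2.66 V < V_ov = 0.569 V, so the device is actually in triode.
In triode I_D = k_p[V_ov V_SD − ½ V_SD²] and I_D = (V_DD − V_SD)/R_D. Equating: 15.8 V_SD² − 18.96 V_SD + 2.45 = 0, giving V_SD = 0.147 V (the root below V_ov).
I_D = (2.45 − 0.147) / 4.51 = 0.511 mA.

I_D = 0.511 mA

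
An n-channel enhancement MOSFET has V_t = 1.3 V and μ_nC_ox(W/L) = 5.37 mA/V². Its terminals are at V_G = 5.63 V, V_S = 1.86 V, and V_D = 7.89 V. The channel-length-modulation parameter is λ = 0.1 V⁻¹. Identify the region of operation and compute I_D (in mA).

V_GS = V_G − V_S = 5.63 − 1.86 = 3.77 V; V_DS = V_D − V_S = 7.89 − 1.86 = 6.03 V.
V_ov = V_GS − V_t = 3.77 − 1.3 = 2.47 V.
Since V_DS = 6.03 V ≥ V_ov = 2.47 V, the device is in saturation.
I_D = ½ k_n V_ov² (1 + λ V_DS) = 0.5 × 5.37 × 2.47² × (1 + 0.1 × 6.03) = 26.3 mA.

Saturation; I_D = 26.3 mA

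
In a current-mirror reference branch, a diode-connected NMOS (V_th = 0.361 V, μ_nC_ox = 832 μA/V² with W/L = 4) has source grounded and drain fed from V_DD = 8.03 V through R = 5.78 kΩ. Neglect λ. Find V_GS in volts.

V_GS = 1.20 V

With gate tied to drain, V_GS = V_DS ≥ V_GS − V_th, so the device is in saturation.
k_n = μ_nC_ox · (W/L) = 3.328 mA/V².
KCL at the drain: ½ k_n (V_GS − V_th)² = (V_DD − V_GS)/R.
Let x = V_GS − 0.361. Then 9.62 x² + x − 7.669 = 0, giving x = 0.842 V (positive root), so V_GS = 1.2 V.
I_D = (V_DD − V_GS)/R = (8.03 − 1.2) / 5.78 = 1.18 mA.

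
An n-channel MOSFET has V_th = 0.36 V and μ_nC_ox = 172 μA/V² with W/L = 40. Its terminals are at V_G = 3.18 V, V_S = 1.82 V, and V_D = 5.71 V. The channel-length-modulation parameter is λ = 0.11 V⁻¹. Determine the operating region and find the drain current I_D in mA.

V_GS = V_G − V_S = 3.18 − 1.82 = 1.36 V; V_DS = V_D − V_S = 5.71 − 1.82 = 3.89 V.
k_n = μ_nC_ox · (W/L) = 6.88 mA/V².
V_ov = V_GS − V_th = 1.36 − 0.36 = 1 V.
Since V_DS = 3.89 V ≥ V_ov = 1 V, the device is in saturation.
I_D = ½ k_n V_ov² (1 + λ V_DS) = 0.5 × 6.88 × 1² × (1 + 0.11 × 3.89) = 4.91 mA.

Saturation; I_D = 4.91 mA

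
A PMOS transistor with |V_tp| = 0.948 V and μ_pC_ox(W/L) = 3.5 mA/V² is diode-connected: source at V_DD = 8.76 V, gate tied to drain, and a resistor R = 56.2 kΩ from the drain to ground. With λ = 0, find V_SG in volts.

With gate tied to drain, V_SG = V_SD ≥ V_SG − |V_tp|, so the device is in saturation.
KCL at the drain: ½ k_p (V_SG − |V_tp|)² = (V_DD − V_SG)/R.
Let x = V_SG − 0.948. Then 98.4 x² + x − 7.812 = 0, giving x = 0.277 V (positive root), so V_SG = 1.22 V.
I_D = (V_DD − V_SG)/R = (8.76 − 1.22) / 56.2 = 0.134 mA.

V_SG = 1.22 V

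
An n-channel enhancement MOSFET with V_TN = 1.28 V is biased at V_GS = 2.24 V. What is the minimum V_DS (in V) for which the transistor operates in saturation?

V_DS,sat = 0.960 V

The boundary between triode and saturation is V_DS = V_GS − V_TN = V_ov.
V_ov = 2.24 − 1.28 = 0.96 V.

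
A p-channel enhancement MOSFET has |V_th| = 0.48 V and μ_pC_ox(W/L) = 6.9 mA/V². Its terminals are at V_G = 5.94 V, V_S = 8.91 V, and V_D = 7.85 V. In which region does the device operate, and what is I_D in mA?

V_SG = V_S − V_G = 8.91 − 5.94 = 2.97 V; V_SD = V_S − V_D = 8.91 − 7.85 = 1.06 V.
V_ov = V_SG − |V_th| = 2.97 − 0.48 = 2.49 V.
Since V_SD = 1.06 V < V_ov = 2.49 V, the device is in the triode region.
I_D = k_p [V_ov · V_SD − ½ V_SD²] = 6.9 × [2.49 × 1.06 − 0.5 × 1.06²] = 14.3 mA.

Triode; I_D = 14.3 mA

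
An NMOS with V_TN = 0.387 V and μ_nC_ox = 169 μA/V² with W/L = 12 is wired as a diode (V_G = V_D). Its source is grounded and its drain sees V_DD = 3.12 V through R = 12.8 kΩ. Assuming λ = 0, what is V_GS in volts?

V_GS = 0.809 V

With gate tied to drain, V_GS = V_DS ≥ V_GS − V_TN, so the device is in saturation.
k_n = μ_nC_ox · (W/L) = 2.028 mA/V².
KCL at the drain: ½ k_n (V_GS − V_TN)² = (V_DD − V_GS)/R.
Let x = V_GS − 0.387. Then 13 x² + x − 2.733 = 0, giving x = 0.422 V (positive root), so V_GS = 0.809 V.
I_D = (V_DD − V_GS)/R = (3.12 − 0.809) / 12.8 = 0.181 mA.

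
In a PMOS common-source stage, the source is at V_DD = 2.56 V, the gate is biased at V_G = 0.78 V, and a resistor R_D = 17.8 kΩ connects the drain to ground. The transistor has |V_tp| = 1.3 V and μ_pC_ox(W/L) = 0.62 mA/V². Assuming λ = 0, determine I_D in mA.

I_D = 0.0714 mA

V_SG = V_DD − V_G = 2.56 − 0.78 = 1.78 V, so V_ov = 1.78 − 1.3 = 0.48 V.
Assume saturation: I_D = ½ k_p V_ov² = 0.5 × 0.62 × 0.48² = 0.0714 mA, giving V_SD = V_DD − I_D R_D = 2.56 − 0.0714 × 17.8 = 1.29 V.
V_SD = 1.29 V ≥ V_ov = 0.48 V, confirming saturation.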